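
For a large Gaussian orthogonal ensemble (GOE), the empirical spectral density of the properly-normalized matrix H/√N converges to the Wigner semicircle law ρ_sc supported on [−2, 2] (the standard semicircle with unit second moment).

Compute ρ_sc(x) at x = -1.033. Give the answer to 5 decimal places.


ρ_sc(x) = (1/(2π)) √(4 − x²). With x = -1.033:
  4 − x² = 4 − (-1.033)² = 4 − 1.067089 = 2.932911.
  √(4 − x²) = 1.712574.
  1/(2π) = 0.159155.
  ρ_sc(-1.033) = 0.159155 · 1.712574 = 0.272565.

Rounded to 5 decimal places: ρ_sc(-1.033) ≈ 0.27256.


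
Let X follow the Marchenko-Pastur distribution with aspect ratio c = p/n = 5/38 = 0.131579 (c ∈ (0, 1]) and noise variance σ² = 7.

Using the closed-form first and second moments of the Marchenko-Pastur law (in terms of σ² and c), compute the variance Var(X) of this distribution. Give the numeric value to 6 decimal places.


Recall the MP moments m_1 = E[X] = σ² and m_2 = E[X²] = σ⁴ (1 + c).
m_1 = E[X] = σ² = 7, so m_1² = 49.
m_2 = E[X²] = σ⁴ (1 + c) = 49 · (1 + 0.131579) = 49 · 1.131579 = 55.447368.
(Note m_2 − m_1² simplifies to c · σ⁴ = 0.131579 · 49.)

Var(X) = m_2 − m_1² = 55.447368 − 49 = 6.447368.


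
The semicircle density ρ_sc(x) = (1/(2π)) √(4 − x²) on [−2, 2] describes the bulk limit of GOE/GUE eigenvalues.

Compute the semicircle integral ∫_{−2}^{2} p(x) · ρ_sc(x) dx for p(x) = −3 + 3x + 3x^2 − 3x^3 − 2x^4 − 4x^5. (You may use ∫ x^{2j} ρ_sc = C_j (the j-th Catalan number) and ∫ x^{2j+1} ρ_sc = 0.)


Write p(x) = Σ a_i x^i, split into monomials and integrate each against ρ_sc separately.
Using ∫ x^{2j} ρ_sc = C_j = (1/(j+1)) C(2j, j) (Catalan numbers) and ∫ x^{2j+1} ρ_sc = 0 (odd monomials vanish by symmetry):
  i = 0 (even): a_0 · C_{0} = -3 · 1 = -3
  i = 1 (odd): ∫ x^1 ρ_sc = 0 (vanishes)
  i = 2 (even): a_2 · C_{1} = 3 · 1 = 3
  i = 3 (odd): ∫ x^3 ρ_sc = 0 (vanishes)
  i = 4 (even): a_4 · C_{2} = -2 · 2 = -4
  i = 5 (odd): ∫ x^5 ρ_sc = 0 (vanishes)

Summing the contributions: ∫_{−2}^{2} p(x) ρ_sc(x) dx = (-3) + 3 + (-4) = -4.


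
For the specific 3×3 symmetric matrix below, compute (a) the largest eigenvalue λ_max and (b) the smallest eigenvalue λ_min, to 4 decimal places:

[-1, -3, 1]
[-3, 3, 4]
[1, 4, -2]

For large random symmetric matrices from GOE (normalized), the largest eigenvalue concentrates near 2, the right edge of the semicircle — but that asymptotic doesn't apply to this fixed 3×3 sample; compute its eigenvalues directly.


Since M is real symmetric, all three eigenvalues are real; they are the roots of det(λI − M) = λ³ − (tr M) λ² + s λ − det M, where s is the sum of the principal 2×2 minors.
tr M = -1 + 3 + (-2) = 0.
s = ((-1)·3 − (-3)²) + ((-1)·(-2) − 1²) + (3·(-2) − 4²) = -12 + 1 + (-22) = -33.
det M (expand along row 1) = (-1)·(-22) − (-3)·2 + 1·(-15) = 13.
Characteristic polynomial: λ³ − 33λ − 13 = 0.
Substitute λ = y + (tr M)/3 = y + 0.000000 to remove the quadratic term: y³ + p·y + q = 0 with p = s − (tr M)²/3 = -33.000000 and q = −2(tr M)³/27 + (tr M)·s/3 − det M = -13.000000.
Three real roots ⇒ use the trigonometric (Viète) form: r = 2√(−p/3) = 6.633250, φ = arccos(3q/(p·r)) = arccos(0.178166) = 1.391674 rad.
y_k = r·cos(φ/3 − 2πk/3) for k = 0, 1, 2 gives y = 5.932235, -0.395819, -5.536417.
λ_k = y_k + 0.000000 gives λ = 5.9322, -0.3958, -5.5364 (check: the sum is 0.0000 = tr M).

Hence λ_max = 5.9322 and λ_min = -5.5364.


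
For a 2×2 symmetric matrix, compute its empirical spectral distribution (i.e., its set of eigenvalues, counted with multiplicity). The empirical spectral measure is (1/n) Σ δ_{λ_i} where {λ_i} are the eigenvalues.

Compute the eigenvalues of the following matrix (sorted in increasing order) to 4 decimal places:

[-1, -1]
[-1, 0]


Since M is real symmetric, both eigenvalues are real; they are the roots of det(λI − M) = λ² − (tr M) λ + det M.
tr M = -1 + 0 = -1.
det M = (-1)·0 − (-1)² = 0 − 1 = -1.
Characteristic polynomial: λ² + λ − 1 = 0.
Discriminant Δ = (tr M)² − 4·det M = 1 − (-4) = 5; √Δ = 2.236068.
λ = (tr M ± √Δ)/2 = (-1 ± 2.236068)/2, giving (tr M − √Δ)/2 = -1.6180 and (tr M + √Δ)/2 = 0.6180.

Eigenvalues sorted in increasing order: [-1.6180, 0.6180].


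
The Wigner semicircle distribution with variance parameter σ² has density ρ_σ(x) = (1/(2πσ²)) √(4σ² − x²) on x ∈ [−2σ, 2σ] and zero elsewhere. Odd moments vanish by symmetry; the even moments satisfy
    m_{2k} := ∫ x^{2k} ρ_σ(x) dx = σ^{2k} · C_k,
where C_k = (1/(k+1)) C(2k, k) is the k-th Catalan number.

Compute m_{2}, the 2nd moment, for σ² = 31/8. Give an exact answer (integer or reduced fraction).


By the scaled semicircle moment identity, m_{2k} = σ^{2k} · C_k with k = 1.
C_1 = (1/(k+1)) · C(2k, k) = (1/2) · C(2, 1) = (1/2) · 2 = 1.
σ^{2k} = (σ²)^k = (31/8)^1 = 31/8.

Therefore m_{2} = σ^{2} · C_1 = (31/8) · 1 = 31/8.


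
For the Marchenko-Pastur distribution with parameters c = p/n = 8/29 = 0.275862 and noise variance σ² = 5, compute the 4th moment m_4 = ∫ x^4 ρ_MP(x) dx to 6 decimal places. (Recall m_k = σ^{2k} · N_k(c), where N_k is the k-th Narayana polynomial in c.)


E[X⁴] = σ⁸ (1 + 6c + 6c² + c³) (fourth MP moment). With σ² = 5 (so σ⁸ = 625) and c = 8/29 = 0.275862: E[X⁴] = 625 · (1 + 6·0.275862 + 6·(0.275862)² + (0.275862)³) = 625 · 3.132765.

So E[X^4] = 1957.977982.


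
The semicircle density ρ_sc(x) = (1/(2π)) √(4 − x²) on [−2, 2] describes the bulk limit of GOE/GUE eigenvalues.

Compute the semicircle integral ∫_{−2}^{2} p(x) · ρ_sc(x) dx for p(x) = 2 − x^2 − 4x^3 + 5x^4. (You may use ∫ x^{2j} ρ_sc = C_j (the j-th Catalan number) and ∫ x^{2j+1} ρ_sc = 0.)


Write p(x) = Σ a_i x^i, split into monomials and integrate each against ρ_sc separately.
Using ∫ x^{2j} ρ_sc = C_j = (1/(j+1)) C(2j, j) (Catalan numbers) and ∫ x^{2j+1} ρ_sc = 0 (odd monomials vanish by symmetry):
  i = 0 (even): a_0 · C_{0} = 2 · 1 = 2
  i = 2 (even): a_2 · C_{1} = -1 · 1 = -1
  i = 3 (odd): ∫ x^3 ρ_sc = 0 (vanishes)
  i = 4 (even): a_4 · C_{2} = 5 · 2 = 10

Summing the contributions: ∫_{−2}^{2} p(x) ρ_sc(x) dx = 2 + (-1) + 10 = 11.


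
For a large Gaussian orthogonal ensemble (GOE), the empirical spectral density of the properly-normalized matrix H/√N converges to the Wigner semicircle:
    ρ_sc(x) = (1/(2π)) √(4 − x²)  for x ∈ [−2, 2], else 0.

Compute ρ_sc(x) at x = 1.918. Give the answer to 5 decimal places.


ρ_sc(x) = (1/(2π)) √(4 − x²). With x = 1.918:
  4 − x² = 4 − (1.918)² = 4 − 3.678724 = 0.321276.
  √(4 − x²) = 0.566812.
  1/(2π) = 0.159155.
  ρ_sc(1.918) = 0.159155 · 0.566812 = 0.090211.

Rounded to 5 decimal places: ρ_sc(1.918) ≈ 0.09021.


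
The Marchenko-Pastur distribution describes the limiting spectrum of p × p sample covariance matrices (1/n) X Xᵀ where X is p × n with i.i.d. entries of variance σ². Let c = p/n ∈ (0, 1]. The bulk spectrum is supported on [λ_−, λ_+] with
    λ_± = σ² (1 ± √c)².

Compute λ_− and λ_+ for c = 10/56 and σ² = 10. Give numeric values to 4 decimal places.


c = 10/56 = 0.178571; √c = 0.422577.
λ_− = σ² (1 − √c)² = 10 · (1 − 0.422577)² = 10 · (0.577423)² = 3.334172.
λ_+ = σ² (1 + √c)² = 10 · (1 + 0.422577)² = 10 · (1.422577)² = 20.237257.

Rounded to 4 decimal places: λ_− ≈ 3.3342, λ_+ ≈ 20.2373.


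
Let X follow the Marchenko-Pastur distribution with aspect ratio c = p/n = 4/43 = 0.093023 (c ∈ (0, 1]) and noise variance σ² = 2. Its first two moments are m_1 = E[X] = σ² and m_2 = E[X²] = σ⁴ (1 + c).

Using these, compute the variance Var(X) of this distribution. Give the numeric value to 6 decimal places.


m_1 = E[X] = σ² = 2, so m_1² = 4.
m_2 = E[X²] = σ⁴ (1 + c) = 4 · (1 + 0.093023) = 4 · 1.093023 = 4.372093.
(Note m_2 − m_1² simplifies to c · σ⁴ = 0.093023 · 4.)

Var(X) = m_2 − m_1² = 4.372093 − 4 = 0.372093.


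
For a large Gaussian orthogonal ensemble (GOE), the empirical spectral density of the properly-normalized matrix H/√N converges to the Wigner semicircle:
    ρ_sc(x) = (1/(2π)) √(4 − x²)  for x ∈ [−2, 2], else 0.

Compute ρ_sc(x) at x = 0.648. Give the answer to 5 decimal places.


ρ_sc(x) = (1/(2π)) √(4 − x²). With x = 0.648:
  4 − x² = 4 − (0.648)² = 4 − 0.419904 = 3.580096.
  √(4 − x²) = 1.892114.
  1/(2π) = 0.159155.
  ρ_sc(0.648) = 0.159155 · 1.892114 = 0.301139.

Rounded to 5 decimal places: ρ_sc(0.648) ≈ 0.30114.


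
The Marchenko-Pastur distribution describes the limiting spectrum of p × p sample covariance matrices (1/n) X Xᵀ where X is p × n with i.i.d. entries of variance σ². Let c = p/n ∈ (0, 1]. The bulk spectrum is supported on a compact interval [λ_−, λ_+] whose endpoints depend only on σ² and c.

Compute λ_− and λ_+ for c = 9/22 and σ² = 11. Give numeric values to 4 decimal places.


c = 9/22 = 0.409091; √c = 0.639602.
λ_− = σ² (1 − √c)² = 11 · (1 − 0.639602)² = 11 · (0.360398)² = 1.428753.
λ_+ = σ² (1 + √c)² = 11 · (1 + 0.639602)² = 11 · (1.639602)² = 29.571247.

Rounded to 4 decimal places: λ_− ≈ 1.4288, λ_+ ≈ 29.5712.


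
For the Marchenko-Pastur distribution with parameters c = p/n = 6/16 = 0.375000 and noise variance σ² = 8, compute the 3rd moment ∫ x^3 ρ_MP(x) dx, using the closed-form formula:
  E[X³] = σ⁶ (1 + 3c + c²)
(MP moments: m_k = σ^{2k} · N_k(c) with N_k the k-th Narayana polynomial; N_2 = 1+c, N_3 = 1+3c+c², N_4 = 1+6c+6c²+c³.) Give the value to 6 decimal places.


E[X³] = σ⁶ (1 + 3c + c²) (third MP moment). With σ² = 8 (so σ⁶ = 512) and c = 6/16 = 0.375000: E[X³] = 512 · (1 + 3·0.375000 + (0.375000)²) = 512 · 2.265625.

So E[X^3] = 1160.000000.


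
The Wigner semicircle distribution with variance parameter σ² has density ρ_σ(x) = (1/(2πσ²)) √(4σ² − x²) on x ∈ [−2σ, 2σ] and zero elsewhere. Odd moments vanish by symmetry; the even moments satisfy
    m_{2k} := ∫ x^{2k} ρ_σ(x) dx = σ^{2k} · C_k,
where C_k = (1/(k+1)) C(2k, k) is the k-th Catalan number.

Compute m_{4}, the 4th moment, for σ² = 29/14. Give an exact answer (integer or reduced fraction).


By the scaled semicircle moment identity, m_{2k} = σ^{2k} · C_k with k = 2.
C_2 = (1/(k+1)) · C(2k, k) = (1/3) · C(4, 2) = (1/3) · 6 = 2.
σ^{2k} = (σ²)^k = (29/14)^2 = 841/196.

Therefore m_{4} = σ^{4} · C_2 = (841/196) · 2 = 841/98.


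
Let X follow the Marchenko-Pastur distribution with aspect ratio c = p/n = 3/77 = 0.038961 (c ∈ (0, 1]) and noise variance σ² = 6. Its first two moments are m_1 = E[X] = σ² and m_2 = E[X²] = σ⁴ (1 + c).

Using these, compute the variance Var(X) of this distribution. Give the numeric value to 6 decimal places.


m_1 = E[X] = σ² = 6, so m_1² = 36.
m_2 = E[X²] = σ⁴ (1 + c) = 36 · (1 + 0.038961) = 36 · 1.038961 = 37.402597.
(Note m_2 − m_1² simplifies to c · σ⁴ = 0.038961 · 36.)

Var(X) = m_2 − m_1² = 37.402597 − 36 = 1.402597.


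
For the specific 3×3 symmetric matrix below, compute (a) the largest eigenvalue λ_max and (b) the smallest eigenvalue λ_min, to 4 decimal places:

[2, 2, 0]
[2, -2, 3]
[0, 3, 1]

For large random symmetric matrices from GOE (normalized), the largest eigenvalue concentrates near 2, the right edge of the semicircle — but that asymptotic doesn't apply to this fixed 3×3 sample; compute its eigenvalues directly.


Since M is real symmetric, all three eigenvalues are real; they are the roots of det(λI − M) = λ³ − (tr M) λ² + s λ − det M, where s is the sum of the principal 2×2 minors.
tr M = 2 + (-2) + 1 = 1.
s = (2·(-2) − 2²) + (2·1 − 0²) + ((-2)·1 − 3²) = -8 + 2 + (-11) = -17.
det M (expand along row 1) = 2·(-11) − 2·2 + 0·6 = -26.
Characteristic polynomial: λ³ − λ² − 17λ + 26 = 0.
Substitute λ = y + (tr M)/3 = y + 0.333333 to remove the quadratic term: y³ + p·y + q = 0 with p = s − (tr M)²/3 = -17.333333 and q = −2(tr M)³/27 + (tr M)·s/3 − det M = 20.259259.
Three real roots ⇒ use the trigonometric (Viète) form: r = 2√(−p/3) = 4.807402, φ = arccos(3q/(p·r)) = arccos(-0.729377) = 2.388208 rad.
y_k = r·cos(φ/3 − 2πk/3) for k = 0, 1, 2 gives y = 3.362879, 1.293728, -4.656606.
λ_k = y_k + 0.333333 gives λ = 3.6962, 1.6271, -4.3233 (check: the sum is 1.0000 = tr M).

Hence λ_max = 3.6962 and λ_min = -4.3233.


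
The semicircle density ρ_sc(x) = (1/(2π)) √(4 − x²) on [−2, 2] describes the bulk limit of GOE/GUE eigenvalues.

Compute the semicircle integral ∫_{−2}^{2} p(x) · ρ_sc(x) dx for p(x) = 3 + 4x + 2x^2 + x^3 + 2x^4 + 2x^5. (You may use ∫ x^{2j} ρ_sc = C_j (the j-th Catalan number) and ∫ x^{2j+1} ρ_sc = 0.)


Write p(x) = Σ a_i x^i, split into monomials and integrate each against ρ_sc separately.
Using ∫ x^{2j} ρ_sc = C_j = (1/(j+1)) C(2j, j) (Catalan numbers) and ∫ x^{2j+1} ρ_sc = 0 (odd monomials vanish by symmetry):
  i = 0 (even): a_0 · C_{0} = 3 · 1 = 3
  i = 1 (odd): ∫ x^1 ρ_sc = 0 (vanishes)
  i = 2 (even): a_2 · C_{1} = 2 · 1 = 2
  i = 3 (odd): ∫ x^3 ρ_sc = 0 (vanishes)
  i = 4 (even): a_4 · C_{2} = 2 · 2 = 4
  i = 5 (odd): ∫ x^5 ρ_sc = 0 (vanishes)

Summing the contributions: ∫_{−2}^{2} p(x) ρ_sc(x) dx = 3 + 2 + 4 = 9.


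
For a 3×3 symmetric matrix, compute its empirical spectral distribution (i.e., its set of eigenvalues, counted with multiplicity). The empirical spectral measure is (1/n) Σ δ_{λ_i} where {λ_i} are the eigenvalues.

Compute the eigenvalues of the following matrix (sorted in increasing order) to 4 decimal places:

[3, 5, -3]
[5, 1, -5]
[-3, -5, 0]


Since M is real symmetric, all three eigenvalues are real; they are the roots of det(λI − M) = λ³ − (tr M) λ² + s λ − det M, where s is the sum of the principal 2×2 minors.
tr M = 3 + 1 + 0 = 4.
s = (3·1 − 5²) + (3·0 − (-3)²) + (1·0 − (-5)²) = -22 + (-9) + (-25) = -56.
det M (expand along row 1) = 3·(-25) − 5·(-15) + (-3)·(-22) = 66.
Characteristic polynomial: λ³ − 4λ² − 56λ − 66 = 0.
Substitute λ = y + (tr M)/3 = y + 1.333333 to remove the quadratic term: y³ + p·y + q = 0 with p = s − (tr M)²/3 = -61.333333 and q = −2(tr M)³/27 + (tr M)·s/3 − det M = -145.407407.
Three real roots ⇒ use the trigonometric (Viète) form: r = 2√(−p/3) = 9.043107, φ = arccos(3q/(p·r)) = arccos(0.786491) = 0.665690 rad.
y_k = r·cos(φ/3 − 2πk/3) for k = 0, 1, 2 gives y = 8.821386, -2.687121, -6.134265.
λ_k = y_k + 1.333333 gives λ = 10.1547, -1.3538, -4.8009 (check: the sum is 4.0000 = tr M).

Eigenvalues sorted in increasing order: [-4.8009, -1.3538, 10.1547].


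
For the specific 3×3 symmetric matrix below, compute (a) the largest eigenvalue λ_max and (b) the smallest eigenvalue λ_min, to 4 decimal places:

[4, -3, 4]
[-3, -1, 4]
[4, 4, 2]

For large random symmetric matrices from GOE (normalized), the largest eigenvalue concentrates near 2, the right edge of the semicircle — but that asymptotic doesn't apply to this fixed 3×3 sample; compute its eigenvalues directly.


Since M is real symmetric, all three eigenvalues are real; they are the roots of det(λI − M) = λ³ − (tr M) λ² + s λ − det M, where s is the sum of the principal 2×2 minors.
tr M = 4 + (-1) + 2 = 5.
s = (4·(-1) − (-3)²) + (4·2 − 4²) + ((-1)·2 − 4²) = -13 + (-8) + (-18) = -39.
det M (expand along row 1) = 4·(-18) − (-3)·(-22) + 4·(-8) = -170.
Characteristic polynomial: λ³ − 5λ² − 39λ + 170 = 0.
Substitute λ = y + (tr M)/3 = y + 1.666667 to remove the quadratic term: y³ + p·y + q = 0 with p = s − (tr M)²/3 = -47.333333 and q = −2(tr M)³/27 + (tr M)·s/3 − det M = 95.740741.
Three real roots ⇒ use the trigonometric (Viète) form: r = 2√(−p/3) = 7.944250, φ = arccos(3q/(p·r)) = arccos(-0.763832) = 2.440027 rad.
y_k = r·cos(φ/3 − 2πk/3) for k = 0, 1, 2 gives y = 5.458287, 2.269723, -7.728009.
λ_k = y_k + 1.666667 gives λ = 7.1250, 3.9364, -6.0613 (check: the sum is 5.0000 = tr M).

Hence λ_max = 7.1250 and λ_min = -6.0613.


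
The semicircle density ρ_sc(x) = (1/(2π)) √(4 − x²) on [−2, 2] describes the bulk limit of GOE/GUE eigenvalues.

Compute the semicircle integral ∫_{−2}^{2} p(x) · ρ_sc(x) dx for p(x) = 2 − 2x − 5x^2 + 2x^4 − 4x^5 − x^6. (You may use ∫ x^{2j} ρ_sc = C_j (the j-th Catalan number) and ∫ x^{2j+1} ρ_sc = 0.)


Write p(x) = Σ a_i x^i, split into monomials and integrate each against ρ_sc separately.
Using ∫ x^{2j} ρ_sc = C_j = (1/(j+1)) C(2j, j) (Catalan numbers) and ∫ x^{2j+1} ρ_sc = 0 (odd monomials vanish by symmetry):
  i = 0 (even): a_0 · C_{0} = 2 · 1 = 2
  i = 1 (odd): ∫ x^1 ρ_sc = 0 (vanishes)
  i = 2 (even): a_2 · C_{1} = -5 · 1 = -5
  i = 4 (even): a_4 · C_{2} = 2 · 2 = 4
  i = 5 (odd): ∫ x^5 ρ_sc = 0 (vanishes)
  i = 6 (even): a_6 · C_{3} = -1 · 5 = -5

Summing the contributions: ∫_{−2}^{2} p(x) ρ_sc(x) dx = 2 + (-5) + 4 + (-5) = -4.


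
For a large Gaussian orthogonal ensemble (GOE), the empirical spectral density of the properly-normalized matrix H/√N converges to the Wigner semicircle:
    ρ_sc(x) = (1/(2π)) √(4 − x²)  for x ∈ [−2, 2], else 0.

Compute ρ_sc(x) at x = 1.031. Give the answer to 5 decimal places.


ρ_sc(x) = (1/(2π)) √(4 − x²). With x = 1.031:
  4 − x² = 4 − (1.031)² = 4 − 1.062961 = 2.937039.
  √(4 − x²) = 1.713779.
  1/(2π) = 0.159155.
  ρ_sc(1.031) = 0.159155 · 1.713779 = 0.272756.

Rounded to 5 decimal places: ρ_sc(1.031) ≈ 0.27276.


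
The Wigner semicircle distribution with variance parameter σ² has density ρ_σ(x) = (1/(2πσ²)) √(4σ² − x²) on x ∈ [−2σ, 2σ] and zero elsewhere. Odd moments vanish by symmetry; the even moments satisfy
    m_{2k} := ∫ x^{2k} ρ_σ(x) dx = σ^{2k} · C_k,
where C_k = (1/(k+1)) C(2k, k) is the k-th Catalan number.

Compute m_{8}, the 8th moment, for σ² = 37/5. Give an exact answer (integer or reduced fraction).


By the scaled semicircle moment identity, m_{2k} = σ^{2k} · C_k with k = 4.
C_4 = (1/(k+1)) · C(2k, k) = (1/5) · C(8, 4) = (1/5) · 70 = 14.
σ^{2k} = (σ²)^k = (37/5)^4 = 1874161/625.

Therefore m_{8} = σ^{8} · C_4 = (1874161/625) · 14 = 26238254/625.


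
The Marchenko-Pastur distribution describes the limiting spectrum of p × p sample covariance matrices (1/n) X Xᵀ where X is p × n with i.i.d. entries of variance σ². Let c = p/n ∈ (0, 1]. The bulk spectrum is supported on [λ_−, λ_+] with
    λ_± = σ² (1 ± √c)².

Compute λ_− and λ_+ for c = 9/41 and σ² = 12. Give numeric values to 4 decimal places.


c = 9/41 = 0.219512; √c = 0.468521.
λ_− = σ² (1 − √c)² = 12 · (1 − 0.468521)² = 12 · (0.531479)² = 3.389635.
λ_+ = σ² (1 + √c)² = 12 · (1 + 0.468521)² = 12 · (1.468521)² = 25.878657.

Rounded to 4 decimal places: λ_− ≈ 3.3896, λ_+ ≈ 25.8787.


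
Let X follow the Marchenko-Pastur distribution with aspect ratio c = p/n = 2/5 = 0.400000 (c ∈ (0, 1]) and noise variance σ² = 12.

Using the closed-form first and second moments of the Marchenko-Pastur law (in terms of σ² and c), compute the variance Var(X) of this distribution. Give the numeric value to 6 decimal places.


Recall the MP moments m_1 = E[X] = σ² and m_2 = E[X²] = σ⁴ (1 + c).
m_1 = E[X] = σ² = 12, so m_1² = 144.
m_2 = E[X²] = σ⁴ (1 + c) = 144 · (1 + 0.400000) = 144 · 1.400000 = 201.600000.
(Note m_2 − m_1² simplifies to c · σ⁴ = 0.400000 · 144.)

Var(X) = m_2 − m_1² = 201.600000 − 144 = 57.600000.


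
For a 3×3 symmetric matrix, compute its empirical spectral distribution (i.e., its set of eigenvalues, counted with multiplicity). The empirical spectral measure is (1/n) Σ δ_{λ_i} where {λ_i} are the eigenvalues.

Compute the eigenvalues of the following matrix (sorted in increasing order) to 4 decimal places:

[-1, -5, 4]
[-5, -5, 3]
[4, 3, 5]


Since M is real symmetric, all three eigenvalues are real; they are the roots of det(λI − M) = λ³ − (tr M) λ² + s λ − det M, where s is the sum of the principal 2×2 minors.
tr M = -1 + (-5) + 5 = -1.
s = ((-1)·(-5) − (-5)²) + ((-1)·5 − 4²) + ((-5)·5 − 3²) = -20 + (-21) + (-34) = -75.
det M (expand along row 1) = (-1)·(-34) − (-5)·(-37) + 4·5 = -131.
Characteristic polynomial: λ³ + λ² − 75λ + 131 = 0.
Substitute λ = y + (tr M)/3 = y − 0.333333 to remove the quadratic term: y³ + p·y + q = 0 with p = s − (tr M)²/3 = -75.333333 and q = −2(tr M)³/27 + (tr M)·s/3 − det M = 156.074074.
Three real roots ⇒ use the trigonometric (Viète) form: r = 2√(−p/3) = 10.022198, φ = arccos(3q/(p·r)) = arccos(-0.620157) = 2.239740 rad.
y_k = r·cos(φ/3 − 2πk/3) for k = 0, 1, 2 gives y = 7.356452, 2.216287, -9.572740.
λ_k = y_k − 0.333333 gives λ = 7.0231, 1.8830, -9.9061 (check: the sum is -1.0000 = tr M).

Eigenvalues sorted in increasing order: [-9.9061, 1.8830, 7.0231].


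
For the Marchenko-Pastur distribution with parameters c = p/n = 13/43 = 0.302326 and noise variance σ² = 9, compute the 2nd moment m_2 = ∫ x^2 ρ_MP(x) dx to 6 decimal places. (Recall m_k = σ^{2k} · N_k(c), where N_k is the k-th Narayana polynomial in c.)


E[X²] = σ⁴ (1 + c) (second MP moment). With σ² = 9 (so σ⁴ = 81) and c = 13/43 = 0.302326: E[X²] = 81 · (1 + 0.302326) = 81 · 1.302326.

So E[X^2] = 105.488372.


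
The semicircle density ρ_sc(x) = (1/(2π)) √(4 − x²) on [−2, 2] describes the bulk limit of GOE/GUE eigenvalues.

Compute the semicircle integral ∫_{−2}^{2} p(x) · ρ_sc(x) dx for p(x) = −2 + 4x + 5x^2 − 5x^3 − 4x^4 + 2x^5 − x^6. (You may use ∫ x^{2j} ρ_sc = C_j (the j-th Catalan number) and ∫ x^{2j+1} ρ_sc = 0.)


Write p(x) = Σ a_i x^i, split into monomials and integrate each against ρ_sc separately.
Using ∫ x^{2j} ρ_sc = C_j = (1/(j+1)) C(2j, j) (Catalan numbers) and ∫ x^{2j+1} ρ_sc = 0 (odd monomials vanish by symmetry):
  i = 0 (even): a_0 · C_{0} = -2 · 1 = -2
  i = 1 (odd): ∫ x^1 ρ_sc = 0 (vanishes)
  i = 2 (even): a_2 · C_{1} = 5 · 1 = 5
  i = 3 (odd): ∫ x^3 ρ_sc = 0 (vanishes)
  i = 4 (even): a_4 · C_{2} = -4 · 2 = -8
  i = 5 (odd): ∫ x^5 ρ_sc = 0 (vanishes)
  i = 6 (even): a_6 · C_{3} = -1 · 5 = -5

Summing the contributions: ∫_{−2}^{2} p(x) ρ_sc(x) dx = (-2) + 5 + (-8) + (-5) = -10.


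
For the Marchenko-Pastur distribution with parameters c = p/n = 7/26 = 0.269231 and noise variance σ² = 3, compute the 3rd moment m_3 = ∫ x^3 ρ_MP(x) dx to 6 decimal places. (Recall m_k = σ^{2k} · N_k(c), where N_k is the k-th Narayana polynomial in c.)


E[X³] = σ⁶ (1 + 3c + c²) (third MP moment). With σ² = 3 (so σ⁶ = 27) and c = 7/26 = 0.269231: E[X³] = 27 · (1 + 3·0.269231 + (0.269231)²) = 27 · 1.880178.

So E[X^3] = 50.764793.


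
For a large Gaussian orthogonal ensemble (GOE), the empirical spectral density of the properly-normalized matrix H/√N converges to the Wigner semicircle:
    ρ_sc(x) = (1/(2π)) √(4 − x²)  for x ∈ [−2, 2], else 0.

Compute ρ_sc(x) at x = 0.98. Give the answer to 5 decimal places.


ρ_sc(x) = (1/(2π)) √(4 − x²). With x = 0.98:
  4 − x² = 4 − (0.98)² = 4 − 0.960400 = 3.039600.
  √(4 − x²) = 1.743445.
  1/(2π) = 0.159155.
  ρ_sc(0.98) = 0.159155 · 1.743445 = 0.277478.

Rounded to 5 decimal places: ρ_sc(0.98) ≈ 0.27748.


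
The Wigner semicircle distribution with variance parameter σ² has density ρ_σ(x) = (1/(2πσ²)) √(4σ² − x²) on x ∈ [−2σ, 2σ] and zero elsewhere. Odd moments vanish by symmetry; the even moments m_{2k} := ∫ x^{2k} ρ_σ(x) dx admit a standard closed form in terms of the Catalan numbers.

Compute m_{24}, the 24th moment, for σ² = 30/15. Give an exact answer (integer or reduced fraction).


By the scaled semicircle moment identity, m_{2k} = σ^{2k} · C_k with k = 12.
C_12 = (1/(k+1)) · C(2k, k) = (1/13) · C(24, 12) = (1/13) · 2704156 = 208012.
σ^{2k} = (σ²)^k = (30/15)^12 = 4096.

Therefore m_{24} = σ^{24} · C_12 = 4096 · 208012 = 852017152.


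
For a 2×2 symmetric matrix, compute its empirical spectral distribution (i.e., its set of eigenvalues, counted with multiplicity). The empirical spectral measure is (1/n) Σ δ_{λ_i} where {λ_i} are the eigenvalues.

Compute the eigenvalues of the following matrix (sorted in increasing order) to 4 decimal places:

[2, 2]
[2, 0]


Since M is real symmetric, both eigenvalues are real; they are the roots of det(λI − M) = λ² − (tr M) λ + det M.
tr M = 2 + 0 = 2.
det M = 2·0 − 2² = 0 − 4 = -4.
Characteristic polynomial: λ² − 2λ − 4 = 0.
Discriminant Δ = (tr M)² − 4·det M = 4 − (-16) = 20; √Δ = 4.472136.
λ = (tr M ± √Δ)/2 = (2 ± 4.472136)/2, giving (tr M − √Δ)/2 = -1.2361 and (tr M + √Δ)/2 = 3.2361.

Eigenvalues sorted in increasing order: [-1.2361, 3.2361].


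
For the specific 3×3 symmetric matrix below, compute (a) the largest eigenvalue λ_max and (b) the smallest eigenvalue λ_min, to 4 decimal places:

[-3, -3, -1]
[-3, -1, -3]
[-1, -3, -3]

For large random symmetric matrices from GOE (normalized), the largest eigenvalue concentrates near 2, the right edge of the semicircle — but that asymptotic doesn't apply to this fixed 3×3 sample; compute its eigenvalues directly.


Since M is real symmetric, all three eigenvalues are real; they are the roots of det(λI − M) = λ³ − (tr M) λ² + s λ − det M, where s is the sum of the principal 2×2 minors.
tr M = -3 + (-1) + (-3) = -7.
s = ((-3)·(-1) − (-3)²) + ((-3)·(-3) − (-1)²) + ((-1)·(-3) − (-3)²) = -6 + 8 + (-6) = -4.
det M (expand along row 1) = (-3)·(-6) − (-3)·6 + (-1)·8 = 28.
Characteristic polynomial: λ³ + 7λ² − 4λ − 28 = 0.
Substitute λ = y + (tr M)/3 = y − 2.333333 to remove the quadratic term: y³ + p·y + q = 0 with p = s − (tr M)²/3 = -20.333333 and q = −2(tr M)³/27 + (tr M)·s/3 − det M = 6.740741.
Three real roots ⇒ use the trigonometric (Viète) form: r = 2√(−p/3) = 5.206833, φ = arccos(3q/(p·r)) = arccos(-0.191006) = 1.762983 rad.
y_k = r·cos(φ/3 − 2πk/3) for k = 0, 1, 2 gives y = 4.333333, 0.333333, -4.666667.
λ_k = y_k − 2.333333 gives λ = 2.0000, -2.0000, -7.0000 (check: the sum is -7.0000 = tr M).

Hence λ_max = 2.0000 and λ_min = -7.0000.


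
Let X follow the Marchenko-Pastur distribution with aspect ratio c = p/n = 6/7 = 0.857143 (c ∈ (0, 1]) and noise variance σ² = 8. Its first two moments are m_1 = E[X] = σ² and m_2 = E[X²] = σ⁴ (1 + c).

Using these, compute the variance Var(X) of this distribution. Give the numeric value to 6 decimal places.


m_1 = E[X] = σ² = 8, so m_1² = 64.
m_2 = E[X²] = σ⁴ (1 + c) = 64 · (1 + 0.857143) = 64 · 1.857143 = 118.857143.
(Note m_2 − m_1² simplifies to c · σ⁴ = 0.857143 · 64.)

Var(X) = m_2 − m_1² = 118.857143 − 64 = 54.857143.


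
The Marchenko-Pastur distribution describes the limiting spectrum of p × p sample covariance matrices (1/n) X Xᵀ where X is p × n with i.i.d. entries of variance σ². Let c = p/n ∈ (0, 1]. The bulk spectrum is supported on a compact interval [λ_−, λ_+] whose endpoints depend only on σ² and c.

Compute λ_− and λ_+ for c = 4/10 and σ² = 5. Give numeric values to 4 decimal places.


c = 4/10 = 0.400000; √c = 0.632456.
λ_− = σ² (1 − √c)² = 5 · (1 − 0.632456)² = 5 · (0.367544)² = 0.675445.
λ_+ = σ² (1 + √c)² = 5 · (1 + 0.632456)² = 5 · (1.632456)² = 13.324555.

Rounded to 4 decimal places: λ_− ≈ 0.6754, λ_+ ≈ 13.3246.


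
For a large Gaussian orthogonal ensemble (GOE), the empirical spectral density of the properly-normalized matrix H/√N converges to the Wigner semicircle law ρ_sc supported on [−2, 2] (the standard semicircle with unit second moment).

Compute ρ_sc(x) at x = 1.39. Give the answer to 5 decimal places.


ρ_sc(x) = (1/(2π)) √(4 − x²). With x = 1.39:
  4 − x² = 4 − (1.39)² = 4 − 1.932100 = 2.067900.
  √(4 − x²) = 1.438019.
  1/(2π) = 0.159155.
  ρ_sc(1.39) = 0.159155 · 1.438019 = 0.228868.

Rounded to 5 decimal places: ρ_sc(1.39) ≈ 0.22887.


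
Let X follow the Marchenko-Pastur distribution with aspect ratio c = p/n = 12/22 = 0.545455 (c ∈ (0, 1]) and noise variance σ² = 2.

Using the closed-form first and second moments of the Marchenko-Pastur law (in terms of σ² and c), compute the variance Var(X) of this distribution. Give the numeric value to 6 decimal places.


Recall the MP moments m_1 = E[X] = σ² and m_2 = E[X²] = σ⁴ (1 + c).
m_1 = E[X] = σ² = 2, so m_1² = 4.
m_2 = E[X²] = σ⁴ (1 + c) = 4 · (1 + 0.545455) = 4 · 1.545455 = 6.181818.
(Note m_2 − m_1² simplifies to c · σ⁴ = 0.545455 · 4.)

Var(X) = m_2 − m_1² = 6.181818 − 4 = 2.181818.


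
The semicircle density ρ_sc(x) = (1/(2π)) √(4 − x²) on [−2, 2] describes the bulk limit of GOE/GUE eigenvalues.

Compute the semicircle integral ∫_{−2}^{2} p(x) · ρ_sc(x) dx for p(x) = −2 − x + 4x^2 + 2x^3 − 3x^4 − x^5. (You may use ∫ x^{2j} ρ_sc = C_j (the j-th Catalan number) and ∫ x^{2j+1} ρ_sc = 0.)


Write p(x) = Σ a_i x^i, split into monomials and integrate each against ρ_sc separately.
Using ∫ x^{2j} ρ_sc = C_j = (1/(j+1)) C(2j, j) (Catalan numbers) and ∫ x^{2j+1} ρ_sc = 0 (odd monomials vanish by symmetry):
  i = 0 (even): a_0 · C_{0} = -2 · 1 = -2
  i = 1 (odd): ∫ x^1 ρ_sc = 0 (vanishes)
  i = 2 (even): a_2 · C_{1} = 4 · 1 = 4
  i = 3 (odd): ∫ x^3 ρ_sc = 0 (vanishes)
  i = 4 (even): a_4 · C_{2} = -3 · 2 = -6
  i = 5 (odd): ∫ x^5 ρ_sc = 0 (vanishes)

Summing the contributions: ∫_{−2}^{2} p(x) ρ_sc(x) dx = (-2) + 4 + (-6) = -4.


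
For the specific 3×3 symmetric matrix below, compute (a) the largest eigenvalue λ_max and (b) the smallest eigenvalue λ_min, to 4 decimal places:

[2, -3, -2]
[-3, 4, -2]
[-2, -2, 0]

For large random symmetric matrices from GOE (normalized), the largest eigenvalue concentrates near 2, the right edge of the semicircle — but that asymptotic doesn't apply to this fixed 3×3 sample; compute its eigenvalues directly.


Since M is real symmetric, all three eigenvalues are real; they are the roots of det(λI − M) = λ³ − (tr M) λ² + s λ − det M, where s is the sum of the principal 2×2 minors.
tr M = 2 + 4 + 0 = 6.
s = (2·4 − (-3)²) + (2·0 − (-2)²) + (4·0 − (-2)²) = -1 + (-4) + (-4) = -9.
det M (expand along row 1) = 2·(-4) − (-3)·(-4) + (-2)·14 = -48.
Characteristic polynomial: λ³ − 6λ² − 9λ + 48 = 0.
Substitute λ = y + (tr M)/3 = y + 2.000000 to remove the quadratic term: y³ + p·y + q = 0 with p = s − (tr M)²/3 = -21.000000 and q = −2(tr M)³/27 + (tr M)·s/3 − det M = 14.000000.
Three real roots ⇒ use the trigonometric (Viète) form: r = 2√(−p/3) = 5.291503, φ = arccos(3q/(p·r)) = arccos(-0.377964) = 1.958393 rad.
y_k = r·cos(φ/3 − 2πk/3) for k = 0, 1, 2 gives y = 4.203504, 0.681756, -4.885260.
λ_k = y_k + 2.000000 gives λ = 6.2035, 2.6818, -2.8853 (check: the sum is 6.0000 = tr M).

Hence λ_max = 6.2035 and λ_min = -2.8853.


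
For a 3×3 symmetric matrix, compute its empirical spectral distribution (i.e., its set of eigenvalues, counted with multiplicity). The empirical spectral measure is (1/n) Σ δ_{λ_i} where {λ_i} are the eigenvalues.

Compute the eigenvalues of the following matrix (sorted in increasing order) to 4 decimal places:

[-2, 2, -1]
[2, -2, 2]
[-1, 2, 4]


Since M is real symmetric, all three eigenvalues are real; they are the roots of det(λI − M) = λ³ − (tr M) λ² + s λ − det M, where s is the sum of the principal 2×2 minors.
tr M = -2 + (-2) + 4 = 0.
s = ((-2)·(-2) − 2²) + ((-2)·4 − (-1)²) + ((-2)·4 − 2²) = 0 + (-9) + (-12) = -21.
det M (expand along row 1) = (-2)·(-12) − 2·10 + (-1)·2 = 2.
Characteristic polynomial: λ³ − 21λ − 2 = 0.
Substitute λ = y + (tr M)/3 = y + 0.000000 to remove the quadratic term: y³ + p·y + q = 0 with p = s − (tr M)²/3 = -21.000000 and q = −2(tr M)³/27 + (tr M)·s/3 − det M = -2.000000.
Three real roots ⇒ use the trigonometric (Viète) form: r = 2√(−p/3) = 5.291503, φ = arccos(3q/(p·r)) = arccos(0.053995) = 1.516775 rad.
y_k = r·cos(φ/3 − 2πk/3) for k = 0, 1, 2 gives y = 4.629472, -0.095279, -4.534193.
λ_k = y_k + 0.000000 gives λ = 4.6295, -0.0953, -4.5342 (check: the sum is 0.0000 = tr M).

Eigenvalues sorted in increasing order: [-4.5342, -0.0953, 4.6295].


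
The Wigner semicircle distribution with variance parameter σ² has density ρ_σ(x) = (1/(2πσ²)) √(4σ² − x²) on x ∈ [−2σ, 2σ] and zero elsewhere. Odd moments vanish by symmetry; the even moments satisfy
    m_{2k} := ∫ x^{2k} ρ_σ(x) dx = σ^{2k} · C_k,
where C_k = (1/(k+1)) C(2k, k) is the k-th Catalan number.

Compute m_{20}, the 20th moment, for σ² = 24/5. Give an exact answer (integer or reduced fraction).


By the scaled semicircle moment identity, m_{2k} = σ^{2k} · C_k with k = 10.
C_10 = (1/(k+1)) · C(2k, k) = (1/11) · C(20, 10) = (1/11) · 184756 = 16796.
σ^{2k} = (σ²)^k = (24/5)^10 = 63403380965376/9765625.

Therefore m_{20} = σ^{20} · C_10 = (63403380965376/9765625) · 16796 = 1064923186694455296/9765625.


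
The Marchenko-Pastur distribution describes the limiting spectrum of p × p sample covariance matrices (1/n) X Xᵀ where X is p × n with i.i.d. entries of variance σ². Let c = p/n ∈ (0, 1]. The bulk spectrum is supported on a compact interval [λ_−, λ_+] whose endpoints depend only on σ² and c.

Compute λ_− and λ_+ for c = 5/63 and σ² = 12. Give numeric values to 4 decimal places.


c = 5/63 = 0.079365; √c = 0.281718.
λ_− = σ² (1 − √c)² = 12 · (1 − 0.281718)² = 12 · (0.718282)² = 6.191147.
λ_+ = σ² (1 + √c)² = 12 · (1 + 0.281718)² = 12 · (1.281718)² = 19.713615.

Rounded to 4 decimal places: λ_− ≈ 6.1911, λ_+ ≈ 19.7136.


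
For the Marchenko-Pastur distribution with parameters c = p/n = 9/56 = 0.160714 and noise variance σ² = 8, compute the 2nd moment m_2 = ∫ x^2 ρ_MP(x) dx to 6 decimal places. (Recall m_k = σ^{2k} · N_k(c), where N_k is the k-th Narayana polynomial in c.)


E[X²] = σ⁴ (1 + c) (second MP moment). With σ² = 8 (so σ⁴ = 64) and c = 9/56 = 0.160714: E[X²] = 64 · (1 + 0.160714) = 64 · 1.160714.

So E[X^2] = 74.285714.


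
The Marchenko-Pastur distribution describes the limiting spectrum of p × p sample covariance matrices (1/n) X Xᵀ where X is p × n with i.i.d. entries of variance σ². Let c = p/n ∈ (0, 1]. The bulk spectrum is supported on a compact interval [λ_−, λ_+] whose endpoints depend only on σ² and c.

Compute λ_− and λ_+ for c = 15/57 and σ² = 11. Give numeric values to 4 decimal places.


c = 15/57 = 0.263158; √c = 0.512989.
λ_− = σ² (1 − √c)² = 11 · (1 − 0.512989)² = 11 · (0.487011)² = 2.608975.
λ_+ = σ² (1 + √c)² = 11 · (1 + 0.512989)² = 11 · (1.512989)² = 25.180499.

Rounded to 4 decimal places: λ_− ≈ 2.6090, λ_+ ≈ 25.1805.


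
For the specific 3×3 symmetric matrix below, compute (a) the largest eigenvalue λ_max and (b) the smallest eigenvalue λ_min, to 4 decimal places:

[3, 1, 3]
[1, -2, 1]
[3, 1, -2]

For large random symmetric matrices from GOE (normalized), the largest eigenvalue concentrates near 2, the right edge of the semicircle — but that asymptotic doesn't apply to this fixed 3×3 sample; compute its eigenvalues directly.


Since M is real symmetric, all three eigenvalues are real; they are the roots of det(λI − M) = λ³ − (tr M) λ² + s λ − det M, where s is the sum of the principal 2×2 minors.
tr M = 3 + (-2) + (-2) = -1.
s = (3·(-2) − 1²) + (3·(-2) − 3²) + ((-2)·(-2) − 1²) = -7 + (-15) + 3 = -19.
det M (expand along row 1) = 3·3 − 1·(-5) + 3·7 = 35.
Characteristic polynomial: λ³ + λ² − 19λ − 35 = 0.
Substitute λ = y + (tr M)/3 = y − 0.333333 to remove the quadratic term: y³ + p·y + q = 0 with p = s − (tr M)²/3 = -19.333333 and q = −2(tr M)³/27 + (tr M)·s/3 − det M = -28.592593.
Three real roots ⇒ use the trigonometric (Viète) form: r = 2√(−p/3) = 5.077182, φ = arccos(3q/(p·r)) = arccos(0.873867) = 0.507696 rad.
y_k = r·cos(φ/3 − 2πk/3) for k = 0, 1, 2 gives y = 5.004652, -1.761765, -3.242887.
λ_k = y_k − 0.333333 gives λ = 4.6713, -2.0951, -3.5762 (check: the sum is -1.0000 = tr M).

Hence λ_max = 4.6713 and λ_min = -3.5762.


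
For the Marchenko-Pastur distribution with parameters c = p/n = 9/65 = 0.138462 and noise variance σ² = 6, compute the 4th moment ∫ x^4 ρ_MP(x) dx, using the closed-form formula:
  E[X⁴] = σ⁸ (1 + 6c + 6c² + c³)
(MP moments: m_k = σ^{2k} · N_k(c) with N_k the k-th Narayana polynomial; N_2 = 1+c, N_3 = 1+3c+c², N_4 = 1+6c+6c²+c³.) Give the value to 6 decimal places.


E[X⁴] = σ⁸ (1 + 6c + 6c² + c³) (fourth MP moment). With σ² = 6 (so σ⁸ = 1296) and c = 9/65 = 0.138462: E[X⁴] = 1296 · (1 + 6·0.138462 + 6·(0.138462)² + (0.138462)³) = 1296 · 1.948453.

So E[X^4] = 2525.195536.


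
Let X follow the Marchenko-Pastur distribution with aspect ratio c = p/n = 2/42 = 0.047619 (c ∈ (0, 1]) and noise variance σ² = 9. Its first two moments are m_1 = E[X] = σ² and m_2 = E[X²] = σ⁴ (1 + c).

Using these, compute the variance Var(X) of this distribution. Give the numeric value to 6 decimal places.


m_1 = E[X] = σ² = 9, so m_1² = 81.
m_2 = E[X²] = σ⁴ (1 + c) = 81 · (1 + 0.047619) = 81 · 1.047619 = 84.857143.
(Note m_2 − m_1² simplifies to c · σ⁴ = 0.047619 · 81.)

Var(X) = m_2 − m_1² = 84.857143 − 81 = 3.857143.


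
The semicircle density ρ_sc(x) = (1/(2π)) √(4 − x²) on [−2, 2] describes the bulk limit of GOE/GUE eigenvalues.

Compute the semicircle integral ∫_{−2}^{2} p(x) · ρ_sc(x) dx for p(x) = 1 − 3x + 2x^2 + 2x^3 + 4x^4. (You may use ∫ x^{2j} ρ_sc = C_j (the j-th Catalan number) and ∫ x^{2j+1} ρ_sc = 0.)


Write p(x) = Σ a_i x^i, split into monomials and integrate each against ρ_sc separately.
Using ∫ x^{2j} ρ_sc = C_j = (1/(j+1)) C(2j, j) (Catalan numbers) and ∫ x^{2j+1} ρ_sc = 0 (odd monomials vanish by symmetry):
  i = 0 (even): a_0 · C_{0} = 1 · 1 = 1
  i = 1 (odd): ∫ x^1 ρ_sc = 0 (vanishes)
  i = 2 (even): a_2 · C_{1} = 2 · 1 = 2
  i = 3 (odd): ∫ x^3 ρ_sc = 0 (vanishes)
  i = 4 (even): a_4 · C_{2} = 4 · 2 = 8

Summing the contributions: ∫_{−2}^{2} p(x) ρ_sc(x) dx = 1 + 2 + 8 = 11.


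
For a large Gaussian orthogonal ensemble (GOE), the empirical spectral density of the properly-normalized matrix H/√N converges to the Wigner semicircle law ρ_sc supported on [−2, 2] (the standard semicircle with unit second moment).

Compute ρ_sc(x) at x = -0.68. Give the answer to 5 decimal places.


ρ_sc(x) = (1/(2π)) √(4 − x²). With x = -0.68:
  4 − x² = 4 − (-0.68)² = 4 − 0.462400 = 3.537600.
  √(4 − x²) = 1.880851.
  1/(2π) = 0.159155.
  ρ_sc(-0.68) = 0.159155 · 1.880851 = 0.299347.

Rounded to 5 decimal places: ρ_sc(-0.68) ≈ 0.29935.


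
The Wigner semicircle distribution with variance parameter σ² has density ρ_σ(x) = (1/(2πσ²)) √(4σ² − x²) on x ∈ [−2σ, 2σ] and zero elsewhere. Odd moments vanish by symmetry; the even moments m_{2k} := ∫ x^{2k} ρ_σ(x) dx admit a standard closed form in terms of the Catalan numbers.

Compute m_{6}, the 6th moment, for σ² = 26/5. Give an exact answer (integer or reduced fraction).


By the scaled semicircle moment identity, m_{2k} = σ^{2k} · C_k with k = 3.
C_3 = (1/(k+1)) · C(2k, k) = (1/4) · C(6, 3) = (1/4) · 20 = 5.
σ^{2k} = (σ²)^k = (26/5)^3 = 17576/125.

Therefore m_{6} = σ^{6} · C_3 = (17576/125) · 5 = 17576/25.


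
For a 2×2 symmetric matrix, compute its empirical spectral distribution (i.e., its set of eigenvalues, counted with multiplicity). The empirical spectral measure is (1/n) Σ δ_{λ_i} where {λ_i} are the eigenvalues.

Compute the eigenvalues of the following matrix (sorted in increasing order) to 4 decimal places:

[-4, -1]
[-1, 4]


Since M is real symmetric, both eigenvalues are real; they are the roots of det(λI − M) = λ² − (tr M) λ + det M.
tr M = -4 + 4 = 0.
det M = (-4)·4 − (-1)² = -16 − 1 = -17.
Characteristic polynomial: λ² − 17 = 0.
Discriminant Δ = (tr M)² − 4·det M = 0 − (-68) = 68; √Δ = 8.246211.
λ = (tr M ± √Δ)/2 = (0 ± 8.246211)/2, giving (tr M − √Δ)/2 = -4.1231 and (tr M + √Δ)/2 = 4.1231.

Eigenvalues sorted in increasing order: [-4.1231, 4.1231].
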